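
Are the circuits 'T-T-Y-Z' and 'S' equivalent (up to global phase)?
No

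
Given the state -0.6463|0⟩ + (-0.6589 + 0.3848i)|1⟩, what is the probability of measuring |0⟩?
0.4177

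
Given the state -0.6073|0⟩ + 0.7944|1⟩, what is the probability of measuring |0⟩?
0.3688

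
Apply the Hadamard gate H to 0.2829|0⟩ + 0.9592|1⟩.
0.8783|0⟩ - 0.4782|1⟩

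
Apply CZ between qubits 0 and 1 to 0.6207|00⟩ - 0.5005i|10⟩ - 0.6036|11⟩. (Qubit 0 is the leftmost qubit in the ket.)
0.6207|00⟩ - 0.5005i|10⟩ + 0.6036|11⟩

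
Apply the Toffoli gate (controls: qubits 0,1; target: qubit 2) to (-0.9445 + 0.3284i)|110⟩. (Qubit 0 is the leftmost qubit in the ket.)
(-0.9445 + 0.3284i)|111⟩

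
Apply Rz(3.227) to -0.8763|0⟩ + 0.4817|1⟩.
(0.03741 + 0.8755i)|0⟩ + (-0.02056 + 0.4813i)|1⟩

Rz(3.227) = [[e^(−iθ/2), 0], [0, e^(iθ/2)]] with e^(±iθ/2) = cos(θ/2) ± i·sin(θ/2); θ = 3.227, cos(θ/2) ≈ -0.0426907, sin(θ/2) ≈ 0.999088.
With a = amp(|0⟩) = -0.8763 and b = amp(|1⟩) = 0.4817:
new amp(|0⟩) = (-0.0426907 - 0.999088i)·a = (0.03741 + 0.8755i)
new amp(|1⟩) = (-0.0426907 + 0.999088i)·b = (-0.02056 + 0.4813i)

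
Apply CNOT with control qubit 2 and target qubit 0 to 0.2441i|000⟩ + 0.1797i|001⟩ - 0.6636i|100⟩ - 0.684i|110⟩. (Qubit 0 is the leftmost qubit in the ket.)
0.2441i|000⟩ - 0.6636i|100⟩ + 0.1797i|101⟩ - 0.684i|110⟩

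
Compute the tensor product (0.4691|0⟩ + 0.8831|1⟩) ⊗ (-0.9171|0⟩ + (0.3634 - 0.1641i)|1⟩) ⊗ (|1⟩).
-0.4302|001⟩ + (0.1705 - 0.07698i)|011⟩ - 0.8099|101⟩ + (0.3209 - 0.1449i)|111⟩

amp(|b₁b₂…⟩) = product of the factor amplitudes for bits b₁, b₂, …; only kets whose every factor amplitude is nonzero survive.
|001⟩: (0.4691)(-0.9171)(1) = -0.4302
|011⟩: (0.4691)(0.3634 - 0.1641i)(1) = (0.1705 - 0.07698i)
|101⟩: (0.8831)(-0.9171)(1) = -0.8099
|111⟩: (0.8831)(0.3634 - 0.1641i)(1) = (0.3209 - 0.1449i)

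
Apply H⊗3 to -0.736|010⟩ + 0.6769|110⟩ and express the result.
-0.0209|000⟩ - 0.0209|001⟩ + 0.0209|010⟩ + 0.0209|011⟩ - 0.4995|100⟩ - 0.4995|101⟩ + 0.4995|110⟩ + 0.4995|111⟩

H⊗3 gives amp(|y⟩) = (1/2√2) Σ_x (−1)^(x·y) amp(|x⟩), where x·y is the number of positions in which both x and y have a 1.
|000⟩: (-0.736 + 0.6769)/(2√2) = -0.0209
|001⟩: (-0.736 + 0.6769)/(2√2) = -0.0209
|010⟩: (0.736 - 0.6769)/(2√2) = 0.0209
|011⟩: (0.736 - 0.6769)/(2√2) = 0.0209
|100⟩: (-0.736 - 0.6769)/(2√2) = -0.4995
|101⟩: (-0.736 - 0.6769)/(2√2) = -0.4995
|110⟩: (0.736 + 0.6769)/(2√2) = 0.4995
|111⟩: (0.736 + 0.6769)/(2√2) = 0.4995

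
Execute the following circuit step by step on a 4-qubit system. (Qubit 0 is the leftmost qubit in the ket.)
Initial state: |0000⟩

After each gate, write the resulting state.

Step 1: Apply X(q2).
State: |0010⟩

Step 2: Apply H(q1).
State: 1/√2|0010⟩ + 1/√2|0110⟩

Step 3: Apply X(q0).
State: 1/√2|1010⟩ + 1/√2|1110⟩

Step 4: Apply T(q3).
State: 1/√2|1010⟩ + 1/√2|1110⟩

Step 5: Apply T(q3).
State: 1/√2|1010⟩ + 1/√2|1110⟩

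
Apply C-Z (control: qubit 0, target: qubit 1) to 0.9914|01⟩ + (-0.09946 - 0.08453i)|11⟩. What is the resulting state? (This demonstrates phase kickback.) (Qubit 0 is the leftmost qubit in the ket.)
0.9914|01⟩ + (0.09946 + 0.08453i)|11⟩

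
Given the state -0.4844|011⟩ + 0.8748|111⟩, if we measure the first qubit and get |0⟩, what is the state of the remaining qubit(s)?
-|11⟩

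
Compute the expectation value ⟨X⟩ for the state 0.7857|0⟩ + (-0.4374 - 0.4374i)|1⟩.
-0.6873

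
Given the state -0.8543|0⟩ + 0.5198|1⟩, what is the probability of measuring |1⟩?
0.2702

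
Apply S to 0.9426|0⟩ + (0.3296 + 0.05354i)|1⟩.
0.9426|0⟩ + (-0.05354 + 0.3296i)|1⟩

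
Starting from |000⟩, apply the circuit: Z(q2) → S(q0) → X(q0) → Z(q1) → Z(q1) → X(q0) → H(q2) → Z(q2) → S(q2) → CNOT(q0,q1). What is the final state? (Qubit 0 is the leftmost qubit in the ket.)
1/√2|000⟩ - (1/√2)i|001⟩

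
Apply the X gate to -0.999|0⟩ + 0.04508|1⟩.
0.04508|0⟩ - 0.999|1⟩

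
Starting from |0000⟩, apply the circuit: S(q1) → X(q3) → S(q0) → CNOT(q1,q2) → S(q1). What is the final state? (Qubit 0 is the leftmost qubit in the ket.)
|0001⟩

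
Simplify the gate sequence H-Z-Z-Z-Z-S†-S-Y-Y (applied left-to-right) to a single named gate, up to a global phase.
H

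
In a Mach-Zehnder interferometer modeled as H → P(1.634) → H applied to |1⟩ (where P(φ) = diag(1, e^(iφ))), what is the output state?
(0.5316 - 0.499i)|0⟩ + (0.4684 + 0.499i)|1⟩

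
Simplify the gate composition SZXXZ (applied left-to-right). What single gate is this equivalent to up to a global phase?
S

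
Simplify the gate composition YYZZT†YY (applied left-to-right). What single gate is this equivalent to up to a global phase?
T†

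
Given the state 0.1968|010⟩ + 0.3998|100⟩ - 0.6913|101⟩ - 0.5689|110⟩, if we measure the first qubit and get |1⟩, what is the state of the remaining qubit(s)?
0.4078|00⟩ - 0.705|01⟩ - 0.5802|10⟩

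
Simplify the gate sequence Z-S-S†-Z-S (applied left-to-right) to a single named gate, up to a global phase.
S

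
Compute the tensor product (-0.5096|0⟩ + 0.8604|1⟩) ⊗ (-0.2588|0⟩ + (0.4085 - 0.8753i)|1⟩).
0.1319|00⟩ + (-0.2082 + 0.4461i)|01⟩ - 0.2227|10⟩ + (0.3515 - 0.7531i)|11⟩

amp(|b₁b₂…⟩) = product of the factor amplitudes for bits b₁, b₂, …; only kets whose every factor amplitude is nonzero survive.
|00⟩: (-0.5096)(-0.2588) = 0.1319
|01⟩: (-0.5096)(0.4085 - 0.8753i) = (-0.2082 + 0.4461i)
|10⟩: (0.8604)(-0.2588) = -0.2227
|11⟩: (0.8604)(0.4085 - 0.8753i) = (0.3515 - 0.7531i)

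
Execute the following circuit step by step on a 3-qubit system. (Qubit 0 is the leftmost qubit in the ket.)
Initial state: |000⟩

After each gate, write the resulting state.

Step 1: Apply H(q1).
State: 1/√2|000⟩ + 1/√2|010⟩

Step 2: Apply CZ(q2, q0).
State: 1/√2|000⟩ + 1/√2|010⟩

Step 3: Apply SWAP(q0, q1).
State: 1/√2|000⟩ + 1/√2|100⟩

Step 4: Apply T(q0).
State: 1/√2|000⟩ + (1/2 + (1/2)i)|100⟩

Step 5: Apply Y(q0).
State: (1/2 - (1/2)i)|000⟩ + (1/√2)i|100⟩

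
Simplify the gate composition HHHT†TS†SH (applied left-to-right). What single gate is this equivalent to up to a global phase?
I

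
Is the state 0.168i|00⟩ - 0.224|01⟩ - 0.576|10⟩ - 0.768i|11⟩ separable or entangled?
Separable

Writing the state as a|00⟩ + b|01⟩ + c|10⟩ + d|11⟩, it is a product state iff ad − bc = 0.
Here (a, b, c, d) = (0.168i, -0.224, -0.576, -0.768i): ad − bc = (0.168i)(-0.768i) − (-0.224)(-0.576) = 0, so the state is separable.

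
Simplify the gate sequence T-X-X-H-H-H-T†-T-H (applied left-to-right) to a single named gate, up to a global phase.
T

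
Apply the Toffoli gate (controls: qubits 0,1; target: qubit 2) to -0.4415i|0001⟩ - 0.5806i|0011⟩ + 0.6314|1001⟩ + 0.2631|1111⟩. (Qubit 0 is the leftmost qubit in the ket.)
-0.4415i|0001⟩ - 0.5806i|0011⟩ + 0.6314|1001⟩ + 0.2631|1101⟩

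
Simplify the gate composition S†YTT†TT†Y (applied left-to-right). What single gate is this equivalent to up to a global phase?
S†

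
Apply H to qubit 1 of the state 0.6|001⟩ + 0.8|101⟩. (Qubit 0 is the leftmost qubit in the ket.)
0.4243|001⟩ + 0.4243|011⟩ + 0.5657|101⟩ + 0.5657|111⟩

H on qubit 1 mixes each pair of kets that differ only in qubit 1: amplitudes (a, b) of (|…0…⟩, |…1…⟩) become ((a + b)/√2, (a − b)/√2). Kets absent from the input have amplitude 0.
(|001⟩, |011⟩): (a, b) = (0.6, 0) → (0.4243, 0.4243)
(|101⟩, |111⟩): (a, b) = (0.8, 0) → (0.5657, 0.5657)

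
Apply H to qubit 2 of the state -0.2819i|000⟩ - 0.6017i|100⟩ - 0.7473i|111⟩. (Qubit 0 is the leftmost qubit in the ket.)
-0.1993i|000⟩ - 0.1993i|001⟩ - 0.4255i|100⟩ - 0.4255i|101⟩ - 0.5284i|110⟩ + 0.5284i|111⟩

H on qubit 2 mixes each pair of kets that differ only in qubit 2: amplitudes (a, b) of (|…0…⟩, |…1…⟩) become ((a + b)/√2, (a − b)/√2). Kets absent from the input have amplitude 0.
(|000⟩, |001⟩): (a, b) = (-0.2819i, 0) → (-0.1993i, -0.1993i)
(|100⟩, |101⟩): (a, b) = (-0.6017i, 0) → (-0.4255i, -0.4255i)
(|110⟩, |111⟩): (a, b) = (0, -0.7473i) → (-0.5284i, 0.5284i)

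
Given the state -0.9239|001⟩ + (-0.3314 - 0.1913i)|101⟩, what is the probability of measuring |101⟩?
0.1464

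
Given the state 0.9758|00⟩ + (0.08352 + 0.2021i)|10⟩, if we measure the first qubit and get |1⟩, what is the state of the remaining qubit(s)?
(0.3819 + 0.9242i)|0⟩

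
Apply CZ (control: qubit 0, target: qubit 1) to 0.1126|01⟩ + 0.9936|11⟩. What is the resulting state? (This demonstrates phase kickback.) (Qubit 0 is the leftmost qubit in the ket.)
0.1126|01⟩ - 0.9936|11⟩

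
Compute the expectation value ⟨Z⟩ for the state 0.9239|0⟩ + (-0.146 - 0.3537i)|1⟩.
0.7072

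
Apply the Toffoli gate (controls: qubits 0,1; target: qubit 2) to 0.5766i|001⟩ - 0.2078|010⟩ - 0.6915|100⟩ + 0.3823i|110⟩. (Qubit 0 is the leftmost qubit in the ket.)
0.5766i|001⟩ - 0.2078|010⟩ - 0.6915|100⟩ + 0.3823i|111⟩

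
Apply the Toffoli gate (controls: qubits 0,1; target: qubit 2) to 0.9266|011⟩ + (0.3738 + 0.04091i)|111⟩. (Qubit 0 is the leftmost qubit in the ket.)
0.9266|011⟩ + (0.3738 + 0.04091i)|110⟩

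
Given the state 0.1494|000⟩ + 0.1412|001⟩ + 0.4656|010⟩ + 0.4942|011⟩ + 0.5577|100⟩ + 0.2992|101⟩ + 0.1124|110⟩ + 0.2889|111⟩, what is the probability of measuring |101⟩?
0.08952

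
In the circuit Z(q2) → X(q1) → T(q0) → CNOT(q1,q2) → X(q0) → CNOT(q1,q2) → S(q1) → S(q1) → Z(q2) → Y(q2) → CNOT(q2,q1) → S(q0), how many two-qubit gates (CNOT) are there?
3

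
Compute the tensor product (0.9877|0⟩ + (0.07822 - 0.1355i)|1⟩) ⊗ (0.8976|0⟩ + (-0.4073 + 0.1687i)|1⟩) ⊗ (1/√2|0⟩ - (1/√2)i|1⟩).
0.6269|000⟩ - 0.6269i|001⟩ + (-0.2845 + 0.1178i)|010⟩ + (0.1178 + 0.2845i)|011⟩ + (0.04965 - 0.086i)|100⟩ + (-0.086 - 0.04965i)|101⟩ + (-0.006364 + 0.04836i)|110⟩ + (0.04836 + 0.006364i)|111⟩

amp(|b₁b₂…⟩) = product of the factor amplitudes for bits b₁, b₂, …; only kets whose every factor amplitude is nonzero survive.
|000⟩: (0.9877)(0.8976)(1/√2) = 0.6269
|001⟩: (0.9877)(0.8976)(-(1/√2)i) = -0.6269i
|010⟩: (0.9877)(-0.4073 + 0.1687i)(1/√2) = (-0.2845 + 0.1178i)
|011⟩: (0.9877)(-0.4073 + 0.1687i)(-(1/√2)i) = (0.1178 + 0.2845i)
|100⟩: (0.07822 - 0.1355i)(0.8976)(1/√2) = (0.04965 - 0.086i)
|101⟩: (0.07822 - 0.1355i)(0.8976)(-(1/√2)i) = (-0.086 - 0.04965i)
|110⟩: (0.07822 - 0.1355i)(-0.4073 + 0.1687i)(1/√2) = (-0.006364 + 0.04836i)
|111⟩: (0.07822 - 0.1355i)(-0.4073 + 0.1687i)(-(1/√2)i) = (0.04836 + 0.006364i)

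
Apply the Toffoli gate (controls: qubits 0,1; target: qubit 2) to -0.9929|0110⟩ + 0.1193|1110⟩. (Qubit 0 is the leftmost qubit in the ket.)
-0.9929|0110⟩ + 0.1193|1100⟩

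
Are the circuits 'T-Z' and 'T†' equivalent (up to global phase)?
No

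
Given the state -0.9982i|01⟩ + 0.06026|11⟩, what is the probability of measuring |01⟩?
0.9964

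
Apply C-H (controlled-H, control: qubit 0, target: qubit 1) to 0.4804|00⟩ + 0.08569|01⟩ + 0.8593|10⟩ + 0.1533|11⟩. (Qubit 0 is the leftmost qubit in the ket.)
0.4804|00⟩ + 0.08569|01⟩ + 0.716|10⟩ + 0.4992|11⟩

C-H leaves the control-|0⟩ kets |00⟩, |01⟩ unchanged and applies H to qubit 1 on the control-|1⟩ pair (|10⟩, |11⟩).
H = [[1/√2, 1/√2], [1/√2, -1/√2]].
With a = amp(|10⟩) = 0.8593 and b = amp(|11⟩) = 0.1533:
new amp(|10⟩) = (1/√2)·a + (1/√2)·b = 0.716
new amp(|11⟩) = (1/√2)·a + (-1/√2)·b = 0.4992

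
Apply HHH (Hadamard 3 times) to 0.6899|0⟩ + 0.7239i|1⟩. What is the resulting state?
(0.4878 + 0.5119i)|0⟩ + (0.4878 - 0.5119i)|1⟩

H² = I, so H^3 = H: a single Hadamard. With (a, b) = (0.6899, 0.7239i), H gives ((a + b)/√2, (a − b)/√2) = ((0.4878 + 0.5119i), (0.4878 - 0.5119i)).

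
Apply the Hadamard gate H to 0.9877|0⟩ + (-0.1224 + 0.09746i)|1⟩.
(0.6119 + 0.06891i)|0⟩ + (0.785 - 0.06891i)|1⟩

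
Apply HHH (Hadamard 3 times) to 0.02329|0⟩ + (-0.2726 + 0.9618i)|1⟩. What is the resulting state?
(-0.1763 + 0.6801i)|0⟩ + (0.2092 - 0.6801i)|1⟩

H² = I, so H^3 = H: a single Hadamard. With (a, b) = (0.02329, (-0.2726 + 0.9618i)), H gives ((a + b)/√2, (a − b)/√2) = ((-0.1763 + 0.6801i), (0.2092 - 0.6801i)).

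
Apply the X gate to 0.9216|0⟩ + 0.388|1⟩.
0.388|0⟩ + 0.9216|1⟩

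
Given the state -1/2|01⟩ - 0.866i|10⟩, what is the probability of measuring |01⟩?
1/4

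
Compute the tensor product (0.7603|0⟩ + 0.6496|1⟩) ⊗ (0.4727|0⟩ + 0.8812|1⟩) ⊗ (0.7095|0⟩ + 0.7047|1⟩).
0.255|000⟩ + 0.2533|001⟩ + 0.4753|010⟩ + 0.4721|011⟩ + 0.2179|100⟩ + 0.2164|101⟩ + 0.4061|110⟩ + 0.4034|111⟩

amp(|b₁b₂…⟩) = product of the factor amplitudes for bits b₁, b₂, …; only kets whose every factor amplitude is nonzero survive.
|000⟩: (0.7603)(0.4727)(0.7095) = 0.255
|001⟩: (0.7603)(0.4727)(0.7047) = 0.2533
|010⟩: (0.7603)(0.8812)(0.7095) = 0.4753
|011⟩: (0.7603)(0.8812)(0.7047) = 0.4721
|100⟩: (0.6496)(0.4727)(0.7095) = 0.2179
|101⟩: (0.6496)(0.4727)(0.7047) = 0.2164
|110⟩: (0.6496)(0.8812)(0.7095) = 0.4061
|111⟩: (0.6496)(0.8812)(0.7047) = 0.4034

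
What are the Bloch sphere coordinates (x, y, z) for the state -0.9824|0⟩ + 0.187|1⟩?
(-0.3674, 0, 0.9301)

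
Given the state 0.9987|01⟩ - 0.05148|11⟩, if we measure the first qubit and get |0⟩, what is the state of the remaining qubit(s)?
|1⟩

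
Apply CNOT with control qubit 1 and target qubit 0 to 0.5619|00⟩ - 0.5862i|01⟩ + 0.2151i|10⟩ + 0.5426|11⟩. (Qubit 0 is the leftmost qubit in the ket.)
0.5619|00⟩ + 0.5426|01⟩ + 0.2151i|10⟩ - 0.5862i|11⟩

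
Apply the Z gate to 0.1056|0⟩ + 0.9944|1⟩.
0.1056|0⟩ - 0.9944|1⟩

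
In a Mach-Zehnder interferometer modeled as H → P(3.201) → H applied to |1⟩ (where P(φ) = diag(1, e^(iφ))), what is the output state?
(0.9991 + 0.02969i)|0⟩ + (0.000882 - 0.02969i)|1⟩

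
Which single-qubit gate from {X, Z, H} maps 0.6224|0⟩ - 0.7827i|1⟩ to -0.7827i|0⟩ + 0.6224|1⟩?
X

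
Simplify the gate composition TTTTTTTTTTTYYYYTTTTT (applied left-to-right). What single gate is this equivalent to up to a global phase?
I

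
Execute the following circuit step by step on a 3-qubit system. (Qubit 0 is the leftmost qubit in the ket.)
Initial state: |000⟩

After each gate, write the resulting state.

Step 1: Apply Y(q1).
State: i|010⟩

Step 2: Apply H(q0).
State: (1/√2)i|010⟩ + (1/√2)i|110⟩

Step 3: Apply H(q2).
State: (1/2)i|010⟩ + (1/2)i|011⟩ + (1/2)i|110⟩ + (1/2)i|111⟩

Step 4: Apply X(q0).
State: (1/2)i|010⟩ + (1/2)i|011⟩ + (1/2)i|110⟩ + (1/2)i|111⟩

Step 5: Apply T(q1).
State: (-1/√8 + (1/√8)i)|010⟩ + (-1/√8 + (1/√8)i)|011⟩ + (-1/√8 + (1/√8)i)|110⟩ + (-1/√8 + (1/√8)i)|111⟩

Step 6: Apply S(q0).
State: (-1/√8 + (1/√8)i)|010⟩ + (-1/√8 + (1/√8)i)|011⟩ + (-1/√8 - (1/√8)i)|110⟩ + (-1/√8 - (1/√8)i)|111⟩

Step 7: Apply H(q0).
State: -1/2|010⟩ - 1/2|011⟩ + (1/2)i|110⟩ + (1/2)i|111⟩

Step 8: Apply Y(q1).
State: (1/2)i|000⟩ + (1/2)i|001⟩ + 1/2|100⟩ + 1/2|101⟩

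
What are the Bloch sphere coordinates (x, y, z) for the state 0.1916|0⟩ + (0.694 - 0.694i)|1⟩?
(0.2659, -0.2659, -0.9266)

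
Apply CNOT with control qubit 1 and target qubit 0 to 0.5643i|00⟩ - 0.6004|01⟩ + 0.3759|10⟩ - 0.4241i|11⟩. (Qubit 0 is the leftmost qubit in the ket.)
0.5643i|00⟩ - 0.4241i|01⟩ + 0.3759|10⟩ - 0.6004|11⟩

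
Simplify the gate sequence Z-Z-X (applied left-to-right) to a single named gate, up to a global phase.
X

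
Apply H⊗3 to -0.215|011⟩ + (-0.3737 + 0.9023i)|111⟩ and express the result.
(-0.2081 + 0.319i)|000⟩ + (0.2081 - 0.319i)|001⟩ + (0.2081 - 0.319i)|010⟩ + (-0.2081 + 0.319i)|011⟩ + (0.05611 - 0.319i)|100⟩ + (-0.05611 + 0.319i)|101⟩ + (-0.05611 + 0.319i)|110⟩ + (0.05611 - 0.319i)|111⟩

H⊗3 gives amp(|y⟩) = (1/2√2) Σ_x (−1)^(x·y) amp(|x⟩), where x·y is the number of positions in which both x and y have a 1.
|000⟩: (-0.215 + (-0.3737 + 0.9023i))/(2√2) = (-0.2081 + 0.319i)
|001⟩: (0.215 - (-0.3737 + 0.9023i))/(2√2) = (0.2081 - 0.319i)
|010⟩: (0.215 - (-0.3737 + 0.9023i))/(2√2) = (0.2081 - 0.319i)
|011⟩: (-0.215 + (-0.3737 + 0.9023i))/(2√2) = (-0.2081 + 0.319i)
|100⟩: (-0.215 - (-0.3737 + 0.9023i))/(2√2) = (0.05611 - 0.319i)
|101⟩: (0.215 + (-0.3737 + 0.9023i))/(2√2) = (-0.05611 + 0.319i)
|110⟩: (0.215 + (-0.3737 + 0.9023i))/(2√2) = (-0.05611 + 0.319i)
|111⟩: (-0.215 - (-0.3737 + 0.9023i))/(2√2) = (0.05611 - 0.319i)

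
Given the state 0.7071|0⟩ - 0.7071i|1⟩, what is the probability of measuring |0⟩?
0.5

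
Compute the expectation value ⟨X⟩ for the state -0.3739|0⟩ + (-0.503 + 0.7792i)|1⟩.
0.3761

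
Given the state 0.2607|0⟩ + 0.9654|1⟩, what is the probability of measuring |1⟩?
0.932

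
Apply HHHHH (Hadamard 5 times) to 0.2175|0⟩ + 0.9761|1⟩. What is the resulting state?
0.844|0⟩ - 0.5364|1⟩

H² = I, so H^5 = H: a single Hadamard. With (a, b) = (0.2175, 0.9761), H gives ((a + b)/√2, (a − b)/√2) = (0.844, -0.5364).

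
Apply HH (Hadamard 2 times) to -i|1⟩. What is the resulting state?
-i|1⟩

H² = I, so an even number of Hadamards cancels: H^2 = I and the state is unchanged.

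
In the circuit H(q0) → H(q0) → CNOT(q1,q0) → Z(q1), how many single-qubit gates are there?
3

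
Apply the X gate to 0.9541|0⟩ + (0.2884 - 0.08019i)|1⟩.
(0.2884 - 0.08019i)|0⟩ + 0.9541|1⟩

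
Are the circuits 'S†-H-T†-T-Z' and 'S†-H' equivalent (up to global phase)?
No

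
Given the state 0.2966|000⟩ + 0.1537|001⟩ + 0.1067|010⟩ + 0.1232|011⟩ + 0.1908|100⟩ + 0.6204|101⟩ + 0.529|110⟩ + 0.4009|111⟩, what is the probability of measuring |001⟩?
0.02362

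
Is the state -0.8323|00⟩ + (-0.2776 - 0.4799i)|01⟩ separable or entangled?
Separable

Writing the state as a|00⟩ + b|01⟩ + c|10⟩ + d|11⟩, it is a product state iff ad − bc = 0.
Here (a, b, c, d) = (-0.8323, (-0.2776 - 0.4799i), 0, 0): ad − bc = (-0.8323)(0) − (-0.2776 - 0.4799i)(0) = 0, so the state is separable.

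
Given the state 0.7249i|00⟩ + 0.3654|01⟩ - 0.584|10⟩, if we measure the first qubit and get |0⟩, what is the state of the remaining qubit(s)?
0.893i|0⟩ + 0.4501|1⟩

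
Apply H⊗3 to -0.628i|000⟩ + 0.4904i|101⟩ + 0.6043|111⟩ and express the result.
(0.2137 - 0.04865i)|000⟩ + (-0.2137 - 0.3954i)|001⟩ + (-0.2137 - 0.04865i)|010⟩ + (0.2137 - 0.3954i)|011⟩ + (-0.2137 - 0.3954i)|100⟩ + (0.2137 - 0.04865i)|101⟩ + (0.2137 - 0.3954i)|110⟩ + (-0.2137 - 0.04865i)|111⟩

H⊗3 gives amp(|y⟩) = (1/2√2) Σ_x (−1)^(x·y) amp(|x⟩), where x·y is the number of positions in which both x and y have a 1.
|000⟩: (-0.628i + 0.4904i + 0.6043)/(2√2) = (0.2137 - 0.04865i)
|001⟩: (-0.628i - 0.4904i - 0.6043)/(2√2) = (-0.2137 - 0.3954i)
|010⟩: (-0.628i + 0.4904i - 0.6043)/(2√2) = (-0.2137 - 0.04865i)
|011⟩: (-0.628i - 0.4904i + 0.6043)/(2√2) = (0.2137 - 0.3954i)
|100⟩: (-0.628i - 0.4904i - 0.6043)/(2√2) = (-0.2137 - 0.3954i)
|101⟩: (-0.628i + 0.4904i + 0.6043)/(2√2) = (0.2137 - 0.04865i)
|110⟩: (-0.628i - 0.4904i + 0.6043)/(2√2) = (0.2137 - 0.3954i)
|111⟩: (-0.628i + 0.4904i - 0.6043)/(2√2) = (-0.2137 - 0.04865i)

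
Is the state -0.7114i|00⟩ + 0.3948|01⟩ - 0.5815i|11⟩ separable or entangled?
Entangled

Writing the state as a|00⟩ + b|01⟩ + c|10⟩ + d|11⟩, it is a product state iff ad − bc = 0.
Here (a, b, c, d) = (-0.7114i, 0.3948, 0, -0.5815i): ad − bc = (-0.7114i)(-0.5815i) − (0.3948)(0) = -0.4137 ≠ 0, so the state is entangled.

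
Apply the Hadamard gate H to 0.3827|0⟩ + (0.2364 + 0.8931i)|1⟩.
(0.4378 + 0.6315i)|0⟩ + (0.1034 - 0.6315i)|1⟩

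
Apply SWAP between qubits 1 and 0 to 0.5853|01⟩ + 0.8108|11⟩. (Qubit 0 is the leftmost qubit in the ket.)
0.5853|10⟩ + 0.8108|11⟩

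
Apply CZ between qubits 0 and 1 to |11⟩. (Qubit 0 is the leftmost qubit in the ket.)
-|11⟩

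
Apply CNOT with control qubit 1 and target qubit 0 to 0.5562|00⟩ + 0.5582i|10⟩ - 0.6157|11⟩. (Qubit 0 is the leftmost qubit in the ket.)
0.5562|00⟩ - 0.6157|01⟩ + 0.5582i|10⟩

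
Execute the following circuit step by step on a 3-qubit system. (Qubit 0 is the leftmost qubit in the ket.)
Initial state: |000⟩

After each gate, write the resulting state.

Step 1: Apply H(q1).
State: 1/√2|000⟩ + 1/√2|010⟩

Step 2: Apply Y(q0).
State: (1/√2)i|100⟩ + (1/√2)i|110⟩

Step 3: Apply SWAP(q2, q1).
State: (1/√2)i|100⟩ + (1/√2)i|101⟩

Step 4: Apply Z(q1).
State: (1/√2)i|100⟩ + (1/√2)i|101⟩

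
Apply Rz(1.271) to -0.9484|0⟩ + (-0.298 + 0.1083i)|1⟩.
(-0.7632 + 0.563i)|0⟩ + (-0.3041 - 0.08973i)|1⟩

Rz(1.271) = [[e^(−iθ/2), 0], [0, e^(iθ/2)]] with e^(±iθ/2) = cos(θ/2) ± i·sin(θ/2); θ = 1.271, cos(θ/2) ≈ 0.804775, sin(θ/2) ≈ 0.59358.
With a = amp(|0⟩) = -0.9484 and b = amp(|1⟩) = (-0.298 + 0.1083i):
new amp(|0⟩) = (0.804775 - 0.59358i)·a = (-0.7632 + 0.563i)
new amp(|1⟩) = (0.804775 + 0.59358i)·b = (-0.3041 - 0.08973i)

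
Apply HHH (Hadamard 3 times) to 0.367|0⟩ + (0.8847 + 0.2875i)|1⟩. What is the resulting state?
(0.8851 + 0.2033i)|0⟩ + (-0.3661 - 0.2033i)|1⟩

H² = I, so H^3 = H: a single Hadamard. With (a, b) = (0.367, (0.8847 + 0.2875i)), H gives ((a + b)/√2, (a − b)/√2) = ((0.8851 + 0.2033i), (-0.3661 - 0.2033i)).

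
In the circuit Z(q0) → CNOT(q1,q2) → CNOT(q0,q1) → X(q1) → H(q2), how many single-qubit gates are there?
3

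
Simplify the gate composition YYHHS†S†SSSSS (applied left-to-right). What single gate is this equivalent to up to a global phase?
S†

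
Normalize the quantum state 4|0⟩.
|0⟩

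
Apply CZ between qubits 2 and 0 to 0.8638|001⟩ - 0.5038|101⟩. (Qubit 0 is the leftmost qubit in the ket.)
0.8638|001⟩ + 0.5038|101⟩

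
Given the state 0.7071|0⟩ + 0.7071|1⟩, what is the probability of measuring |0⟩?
0.5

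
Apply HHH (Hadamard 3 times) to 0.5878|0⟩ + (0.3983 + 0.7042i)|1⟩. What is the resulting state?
(0.6973 + 0.4979i)|0⟩ + (0.134 - 0.4979i)|1⟩

H² = I, so H^3 = H: a single Hadamard. With (a, b) = (0.5878, (0.3983 + 0.7042i)), H gives ((a + b)/√2, (a − b)/√2) = ((0.6973 + 0.4979i), (0.134 - 0.4979i)).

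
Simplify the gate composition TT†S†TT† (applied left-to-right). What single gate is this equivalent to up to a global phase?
S†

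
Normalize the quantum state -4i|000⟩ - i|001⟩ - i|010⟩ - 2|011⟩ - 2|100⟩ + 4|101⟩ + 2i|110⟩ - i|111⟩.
-0.5835i|000⟩ - 0.1459i|001⟩ - 0.1459i|010⟩ - 0.2917|011⟩ - 0.2917|100⟩ + 0.5835|101⟩ + 0.2917i|110⟩ - 0.1459i|111⟩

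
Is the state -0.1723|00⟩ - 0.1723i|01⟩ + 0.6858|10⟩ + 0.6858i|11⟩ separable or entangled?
Separable

Writing the state as a|00⟩ + b|01⟩ + c|10⟩ + d|11⟩, it is a product state iff ad − bc = 0.
Here (a, b, c, d) = (-0.1723, -0.1723i, 0.6858, 0.6858i): ad − bc = (-0.1723)(0.6858i) − (-0.1723i)(0.6858) = 0, so the state is separable.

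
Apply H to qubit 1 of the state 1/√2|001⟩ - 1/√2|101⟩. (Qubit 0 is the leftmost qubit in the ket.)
1/2|001⟩ + 1/2|011⟩ - 1/2|101⟩ - 1/2|111⟩

H on qubit 1 mixes each pair of kets that differ only in qubit 1: amplitudes (a, b) of (|…0…⟩, |…1…⟩) become ((a + b)/√2, (a − b)/√2). Kets absent from the input have amplitude 0.
(|001⟩, |011⟩): (a, b) = (1/√2, 0) → (1/2, 1/2)
(|101⟩, |111⟩): (a, b) = (-1/√2, 0) → (-1/2, -1/2)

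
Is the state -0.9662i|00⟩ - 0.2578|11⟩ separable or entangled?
Entangled

Writing the state as a|00⟩ + b|01⟩ + c|10⟩ + d|11⟩, it is a product state iff ad − bc = 0.
Here (a, b, c, d) = (-0.9662i, 0, 0, -0.2578): ad − bc = (-0.9662i)(-0.2578) − (0)(0) = 0.2491i ≠ 0, so the state is entangled.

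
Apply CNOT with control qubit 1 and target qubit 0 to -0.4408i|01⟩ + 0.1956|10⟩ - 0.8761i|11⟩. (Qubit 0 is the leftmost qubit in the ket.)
-0.8761i|01⟩ + 0.1956|10⟩ - 0.4408i|11⟩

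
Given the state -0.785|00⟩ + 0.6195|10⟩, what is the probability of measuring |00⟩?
0.6162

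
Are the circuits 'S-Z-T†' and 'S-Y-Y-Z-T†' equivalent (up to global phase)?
Yes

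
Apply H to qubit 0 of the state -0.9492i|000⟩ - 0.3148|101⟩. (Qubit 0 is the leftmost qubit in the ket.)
-0.6712i|000⟩ - 0.2226|001⟩ - 0.6712i|100⟩ + 0.2226|101⟩

H on qubit 0 mixes each pair of kets that differ only in qubit 0: amplitudes (a, b) of (|…0…⟩, |…1…⟩) become ((a + b)/√2, (a − b)/√2). Kets absent from the input have amplitude 0.
(|000⟩, |100⟩): (a, b) = (-0.9492i, 0) → (-0.6712i, -0.6712i)
(|001⟩, |101⟩): (a, b) = (0, -0.3148) → (-0.2226, 0.2226)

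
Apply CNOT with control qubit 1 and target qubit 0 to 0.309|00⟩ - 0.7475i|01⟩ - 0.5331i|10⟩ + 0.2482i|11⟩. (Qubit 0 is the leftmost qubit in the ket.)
0.309|00⟩ + 0.2482i|01⟩ - 0.5331i|10⟩ - 0.7475i|11⟩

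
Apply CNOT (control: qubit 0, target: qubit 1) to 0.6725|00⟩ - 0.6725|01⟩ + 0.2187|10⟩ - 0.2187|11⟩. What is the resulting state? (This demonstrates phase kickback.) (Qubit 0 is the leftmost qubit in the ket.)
0.6725|00⟩ - 0.6725|01⟩ - 0.2187|10⟩ + 0.2187|11⟩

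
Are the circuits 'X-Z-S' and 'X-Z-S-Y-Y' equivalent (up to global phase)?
Yes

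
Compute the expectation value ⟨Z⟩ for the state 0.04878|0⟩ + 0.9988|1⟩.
-0.9952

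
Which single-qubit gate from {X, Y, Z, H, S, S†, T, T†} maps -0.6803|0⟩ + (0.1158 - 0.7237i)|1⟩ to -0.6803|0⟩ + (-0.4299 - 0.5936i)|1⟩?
T†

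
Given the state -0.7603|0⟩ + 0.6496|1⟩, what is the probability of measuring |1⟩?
0.422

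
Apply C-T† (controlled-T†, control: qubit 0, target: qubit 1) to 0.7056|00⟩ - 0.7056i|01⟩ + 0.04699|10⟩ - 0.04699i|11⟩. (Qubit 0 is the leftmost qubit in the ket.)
0.7056|00⟩ - 0.7056i|01⟩ + 0.04699|10⟩ + (-0.03323 - 0.03323i)|11⟩

C-T† leaves the control-|0⟩ kets |00⟩, |01⟩ unchanged and applies T† to qubit 1 on the control-|1⟩ pair (|10⟩, |11⟩).
T† = [[1, 0], [0, (1/√2 - (1/√2)i)]].
With a = amp(|10⟩) = 0.04699 and b = amp(|11⟩) = -0.04699i:
new amp(|10⟩) = (1)·a = 0.04699
new amp(|11⟩) = (1/√2 - (1/√2)i)·b = (-0.03323 - 0.03323i)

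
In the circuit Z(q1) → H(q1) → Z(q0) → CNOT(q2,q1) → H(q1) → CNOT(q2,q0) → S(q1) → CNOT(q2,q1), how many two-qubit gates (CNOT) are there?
3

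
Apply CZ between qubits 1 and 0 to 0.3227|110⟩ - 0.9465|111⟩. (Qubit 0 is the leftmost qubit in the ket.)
-0.3227|110⟩ + 0.9465|111⟩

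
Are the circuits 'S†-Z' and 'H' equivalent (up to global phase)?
No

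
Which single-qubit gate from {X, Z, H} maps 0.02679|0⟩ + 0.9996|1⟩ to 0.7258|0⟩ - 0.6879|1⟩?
H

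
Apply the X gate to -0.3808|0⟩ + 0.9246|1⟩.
0.9246|0⟩ - 0.3808|1⟩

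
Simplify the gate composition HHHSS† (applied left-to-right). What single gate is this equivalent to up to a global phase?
H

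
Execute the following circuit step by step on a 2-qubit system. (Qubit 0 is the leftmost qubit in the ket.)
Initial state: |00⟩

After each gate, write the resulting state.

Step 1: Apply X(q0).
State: |10⟩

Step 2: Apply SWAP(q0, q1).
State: |01⟩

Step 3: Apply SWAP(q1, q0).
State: |10⟩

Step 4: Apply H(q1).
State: 1/√2|10⟩ + 1/√2|11⟩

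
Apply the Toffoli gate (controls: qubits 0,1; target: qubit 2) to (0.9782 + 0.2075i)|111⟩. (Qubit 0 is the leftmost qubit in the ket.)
(0.9782 + 0.2075i)|110⟩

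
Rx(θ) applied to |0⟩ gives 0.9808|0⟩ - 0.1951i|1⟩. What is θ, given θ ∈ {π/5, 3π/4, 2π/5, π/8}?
π/8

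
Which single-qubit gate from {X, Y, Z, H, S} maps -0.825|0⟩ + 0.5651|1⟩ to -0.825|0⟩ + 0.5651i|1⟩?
S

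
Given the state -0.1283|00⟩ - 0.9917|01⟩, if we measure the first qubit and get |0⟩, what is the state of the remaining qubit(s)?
-0.1283|0⟩ - 0.9917|1⟩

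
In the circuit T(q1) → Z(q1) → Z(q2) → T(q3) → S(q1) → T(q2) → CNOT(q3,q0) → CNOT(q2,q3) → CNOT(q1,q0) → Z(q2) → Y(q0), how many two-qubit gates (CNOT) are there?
3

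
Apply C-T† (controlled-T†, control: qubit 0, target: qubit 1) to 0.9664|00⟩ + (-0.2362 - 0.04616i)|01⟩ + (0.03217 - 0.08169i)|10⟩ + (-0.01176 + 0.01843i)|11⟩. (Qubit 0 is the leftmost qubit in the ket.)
0.9664|00⟩ + (-0.2362 - 0.04616i)|01⟩ + (0.03217 - 0.08169i)|10⟩ + (0.004716 + 0.02135i)|11⟩

C-T† leaves the control-|0⟩ kets |00⟩, |01⟩ unchanged and applies T† to qubit 1 on the control-|1⟩ pair (|10⟩, |11⟩).
T† = [[1, 0], [0, (1/√2 - (1/√2)i)]].
With a = amp(|10⟩) = (0.03217 - 0.08169i) and b = amp(|11⟩) = (-0.01176 + 0.01843i):
new amp(|10⟩) = (1)·a = (0.03217 - 0.08169i)
new amp(|11⟩) = (1/√2 - (1/√2)i)·b = (0.004716 + 0.02135i)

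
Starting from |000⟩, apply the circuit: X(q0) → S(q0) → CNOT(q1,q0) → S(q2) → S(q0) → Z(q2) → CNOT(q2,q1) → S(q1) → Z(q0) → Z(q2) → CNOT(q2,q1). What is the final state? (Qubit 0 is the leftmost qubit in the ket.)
|100⟩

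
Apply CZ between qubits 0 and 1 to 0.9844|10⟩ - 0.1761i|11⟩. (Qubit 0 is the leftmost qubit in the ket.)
0.9844|10⟩ + 0.1761i|11⟩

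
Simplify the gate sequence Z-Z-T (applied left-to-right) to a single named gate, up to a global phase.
T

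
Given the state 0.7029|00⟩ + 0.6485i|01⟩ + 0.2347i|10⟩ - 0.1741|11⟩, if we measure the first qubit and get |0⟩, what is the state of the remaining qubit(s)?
0.735|0⟩ + 0.6781i|1⟩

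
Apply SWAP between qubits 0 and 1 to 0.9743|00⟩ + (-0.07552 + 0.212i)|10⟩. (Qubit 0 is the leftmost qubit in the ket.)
0.9743|00⟩ + (-0.07552 + 0.212i)|01⟩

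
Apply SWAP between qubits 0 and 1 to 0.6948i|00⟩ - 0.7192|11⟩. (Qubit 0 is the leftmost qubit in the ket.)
0.6948i|00⟩ - 0.7192|11⟩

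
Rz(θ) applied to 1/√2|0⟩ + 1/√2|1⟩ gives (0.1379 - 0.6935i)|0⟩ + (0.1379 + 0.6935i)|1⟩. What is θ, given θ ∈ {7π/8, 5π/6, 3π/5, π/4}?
7π/8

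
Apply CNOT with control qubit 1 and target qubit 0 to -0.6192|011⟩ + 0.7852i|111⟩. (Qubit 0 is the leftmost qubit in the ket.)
0.7852i|011⟩ - 0.6192|111⟩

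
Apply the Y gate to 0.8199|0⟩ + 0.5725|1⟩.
-0.5725i|0⟩ + 0.8199i|1⟩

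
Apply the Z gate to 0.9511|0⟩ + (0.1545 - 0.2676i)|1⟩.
0.9511|0⟩ + (-0.1545 + 0.2676i)|1⟩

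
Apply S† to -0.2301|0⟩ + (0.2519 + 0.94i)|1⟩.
-0.2301|0⟩ + (0.94 - 0.2519i)|1⟩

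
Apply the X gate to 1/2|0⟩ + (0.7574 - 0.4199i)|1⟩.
(0.7574 - 0.4199i)|0⟩ + 1/2|1⟩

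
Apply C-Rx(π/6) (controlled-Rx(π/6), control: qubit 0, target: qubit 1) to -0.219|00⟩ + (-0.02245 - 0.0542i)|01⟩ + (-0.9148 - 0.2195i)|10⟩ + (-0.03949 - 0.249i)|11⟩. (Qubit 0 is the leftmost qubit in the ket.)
-0.219|00⟩ + (-0.02245 - 0.0542i)|01⟩ + (-0.9481 - 0.2018i)|10⟩ + (-0.09496 - 0.003748i)|11⟩

C-Rx(π/6) leaves the control-|0⟩ kets |00⟩, |01⟩ unchanged and applies Rx(π/6) to qubit 1 on the control-|1⟩ pair (|10⟩, |11⟩).
Rx(π/6) = [[cos(θ/2), −i·sin(θ/2)], [−i·sin(θ/2), cos(θ/2)]]; θ = π/6, cos(θ/2) ≈ 0.965926, sin(θ/2) ≈ 0.258819.
With a = amp(|10⟩) = (-0.9148 - 0.2195i) and b = amp(|11⟩) = (-0.03949 - 0.249i):
new amp(|10⟩) = (0.965926)·a + (-0.258819i)·b = (-0.9481 - 0.2018i)
new amp(|11⟩) = (-0.258819i)·a + (0.965926)·b = (-0.09496 - 0.003748i)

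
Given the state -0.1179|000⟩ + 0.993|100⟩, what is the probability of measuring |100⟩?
0.986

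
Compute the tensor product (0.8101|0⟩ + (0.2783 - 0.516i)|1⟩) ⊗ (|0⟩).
0.8101|00⟩ + (0.2783 - 0.516i)|10⟩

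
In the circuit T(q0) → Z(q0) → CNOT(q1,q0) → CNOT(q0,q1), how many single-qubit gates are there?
2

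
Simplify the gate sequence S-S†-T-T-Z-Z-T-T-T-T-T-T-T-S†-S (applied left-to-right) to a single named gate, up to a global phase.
T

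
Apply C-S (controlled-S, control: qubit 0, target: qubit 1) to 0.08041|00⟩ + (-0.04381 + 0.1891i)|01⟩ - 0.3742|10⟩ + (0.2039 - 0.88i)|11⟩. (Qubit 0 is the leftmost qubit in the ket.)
0.08041|00⟩ + (-0.04381 + 0.1891i)|01⟩ - 0.3742|10⟩ + (0.88 + 0.2039i)|11⟩

C-S leaves the control-|0⟩ kets |00⟩, |01⟩ unchanged and applies S to qubit 1 on the control-|1⟩ pair (|10⟩, |11⟩).
S = [[1, 0], [0, i]].
With a = amp(|10⟩) = -0.3742 and b = amp(|11⟩) = (0.2039 - 0.88i):
new amp(|10⟩) = (1)·a = -0.3742
new amp(|11⟩) = (i)·b = (0.88 + 0.2039i)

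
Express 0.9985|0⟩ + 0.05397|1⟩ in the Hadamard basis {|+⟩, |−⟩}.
0.7442|+⟩ + 0.6679|−⟩

With |ψ⟩ = α|0⟩ + β|1⟩, the Hadamard-basis coefficients are ⟨+|ψ⟩ = (α + β)/√2 and ⟨−|ψ⟩ = (α − β)/√2.
Here α = 0.9985, β = 0.05397: (α + β)/√2 = 0.7442, (α − β)/√2 = 0.6679.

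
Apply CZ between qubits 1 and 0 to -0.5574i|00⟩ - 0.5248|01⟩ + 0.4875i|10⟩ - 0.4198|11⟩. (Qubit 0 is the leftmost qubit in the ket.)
-0.5574i|00⟩ - 0.5248|01⟩ + 0.4875i|10⟩ + 0.4198|11⟩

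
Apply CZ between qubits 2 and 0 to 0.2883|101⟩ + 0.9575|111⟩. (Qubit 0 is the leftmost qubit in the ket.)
-0.2883|101⟩ - 0.9575|111⟩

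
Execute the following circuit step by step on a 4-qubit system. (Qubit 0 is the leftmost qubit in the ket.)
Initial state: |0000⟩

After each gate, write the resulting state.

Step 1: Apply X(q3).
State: |0001⟩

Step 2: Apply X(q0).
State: |1001⟩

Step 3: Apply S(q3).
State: i|1001⟩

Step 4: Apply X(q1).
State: i|1101⟩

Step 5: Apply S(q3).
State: -|1101⟩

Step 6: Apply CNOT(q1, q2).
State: -|1111⟩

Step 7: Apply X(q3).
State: -|1110⟩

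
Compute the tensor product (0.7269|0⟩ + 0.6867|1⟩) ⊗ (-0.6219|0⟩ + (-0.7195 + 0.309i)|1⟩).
-0.4521|00⟩ + (-0.523 + 0.2246i)|01⟩ - 0.4271|10⟩ + (-0.4941 + 0.2122i)|11⟩

amp(|b₁b₂…⟩) = product of the factor amplitudes for bits b₁, b₂, …; only kets whose every factor amplitude is nonzero survive.
|00⟩: (0.7269)(-0.6219) = -0.4521
|01⟩: (0.7269)(-0.7195 + 0.309i) = (-0.523 + 0.2246i)
|10⟩: (0.6867)(-0.6219) = -0.4271
|11⟩: (0.6867)(-0.7195 + 0.309i) = (-0.4941 + 0.2122i)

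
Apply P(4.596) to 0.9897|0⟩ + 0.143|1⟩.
0.9897|0⟩ + (-0.01661 - 0.142i)|1⟩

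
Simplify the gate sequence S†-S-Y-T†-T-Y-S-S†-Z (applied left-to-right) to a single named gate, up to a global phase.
Z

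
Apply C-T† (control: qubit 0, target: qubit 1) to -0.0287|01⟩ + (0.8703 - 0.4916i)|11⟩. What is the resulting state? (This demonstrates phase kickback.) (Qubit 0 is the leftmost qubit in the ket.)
-0.0287|01⟩ + (0.2678 - 0.963i)|11⟩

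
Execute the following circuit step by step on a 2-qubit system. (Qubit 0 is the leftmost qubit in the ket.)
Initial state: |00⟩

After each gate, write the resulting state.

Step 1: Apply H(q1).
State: 1/√2|00⟩ + 1/√2|01⟩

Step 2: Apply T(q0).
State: 1/√2|00⟩ + 1/√2|01⟩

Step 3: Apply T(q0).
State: 1/√2|00⟩ + 1/√2|01⟩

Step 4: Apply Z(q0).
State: 1/√2|00⟩ + 1/√2|01⟩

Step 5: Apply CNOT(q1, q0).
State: 1/√2|00⟩ + 1/√2|11⟩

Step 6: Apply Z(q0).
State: 1/√2|00⟩ - 1/√2|11⟩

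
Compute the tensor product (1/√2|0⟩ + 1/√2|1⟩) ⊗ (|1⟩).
1/√2|01⟩ + 1/√2|11⟩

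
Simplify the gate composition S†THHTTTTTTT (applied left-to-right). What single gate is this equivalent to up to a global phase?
S†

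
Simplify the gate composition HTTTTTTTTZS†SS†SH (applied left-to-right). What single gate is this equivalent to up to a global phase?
X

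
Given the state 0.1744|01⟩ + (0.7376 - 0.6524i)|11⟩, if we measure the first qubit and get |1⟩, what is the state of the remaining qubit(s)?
(0.749 - 0.6625i)|1⟩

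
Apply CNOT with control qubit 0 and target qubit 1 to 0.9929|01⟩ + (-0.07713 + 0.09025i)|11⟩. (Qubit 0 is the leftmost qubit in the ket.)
0.9929|01⟩ + (-0.07713 + 0.09025i)|10⟩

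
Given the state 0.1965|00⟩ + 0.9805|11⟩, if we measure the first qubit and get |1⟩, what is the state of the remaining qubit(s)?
|1⟩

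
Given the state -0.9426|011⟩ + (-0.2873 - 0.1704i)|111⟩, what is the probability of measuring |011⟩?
0.8885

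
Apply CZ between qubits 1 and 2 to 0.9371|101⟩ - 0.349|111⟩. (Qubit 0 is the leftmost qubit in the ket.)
0.9371|101⟩ + 0.349|111⟩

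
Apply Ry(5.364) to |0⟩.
-0.8962|0⟩ + 0.4436|1⟩

Ry(5.364) = [[cos(θ/2), −sin(θ/2)], [sin(θ/2), cos(θ/2)]]; θ = 5.364, cos(θ/2) ≈ -0.896233, sin(θ/2) ≈ 0.443583.
With a = amp(|0⟩) = 1 and b = amp(|1⟩) = 0:
new amp(|0⟩) = (-0.896233)·a + (-0.443583)·b = -0.8962
new amp(|1⟩) = (0.443583)·a + (-0.896233)·b = 0.4436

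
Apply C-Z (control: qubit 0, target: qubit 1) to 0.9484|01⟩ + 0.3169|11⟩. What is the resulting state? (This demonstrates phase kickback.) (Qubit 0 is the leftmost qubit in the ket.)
0.9484|01⟩ - 0.3169|11⟩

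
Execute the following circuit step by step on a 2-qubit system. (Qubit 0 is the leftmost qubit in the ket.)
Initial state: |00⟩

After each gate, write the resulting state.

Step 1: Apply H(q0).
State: 1/√2|00⟩ + 1/√2|10⟩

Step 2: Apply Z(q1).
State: 1/√2|00⟩ + 1/√2|10⟩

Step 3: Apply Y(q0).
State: -(1/√2)i|00⟩ + (1/√2)i|10⟩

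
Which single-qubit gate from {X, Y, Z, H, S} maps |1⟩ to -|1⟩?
Z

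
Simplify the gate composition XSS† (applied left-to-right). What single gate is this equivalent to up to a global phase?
X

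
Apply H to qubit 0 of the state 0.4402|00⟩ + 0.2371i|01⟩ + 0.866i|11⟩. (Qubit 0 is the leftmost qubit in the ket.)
0.3113|00⟩ + 0.78i|01⟩ + 0.3113|10⟩ - 0.4447i|11⟩

H on qubit 0 mixes each pair of kets that differ only in qubit 0: amplitudes (a, b) of (|…0…⟩, |…1…⟩) become ((a + b)/√2, (a − b)/√2). Kets absent from the input have amplitude 0.
(|00⟩, |10⟩): (a, b) = (0.4402, 0) → (0.3113, 0.3113)
(|01⟩, |11⟩): (a, b) = (0.2371i, 0.866i) → (0.78i, -0.4447i)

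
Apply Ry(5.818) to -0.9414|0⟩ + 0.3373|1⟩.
0.8383|0⟩ - 0.5452|1⟩

Ry(5.818) = [[cos(θ/2), −sin(θ/2)], [sin(θ/2), cos(θ/2)]]; θ = 5.818, cos(θ/2) ≈ -0.973072, sin(θ/2) ≈ 0.230501.
With a = amp(|0⟩) = -0.9414 and b = amp(|1⟩) = 0.3373:
new amp(|0⟩) = (-0.973072)·a + (-0.230501)·b = 0.8383
new amp(|1⟩) = (0.230501)·a + (-0.973072)·b = -0.5452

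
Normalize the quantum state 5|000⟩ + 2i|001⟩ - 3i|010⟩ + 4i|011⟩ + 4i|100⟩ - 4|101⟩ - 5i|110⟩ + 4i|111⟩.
0.4437|000⟩ + 0.1775i|001⟩ - 0.2662i|010⟩ + 0.3549i|011⟩ + 0.3549i|100⟩ - 0.3549|101⟩ - 0.4437i|110⟩ + 0.3549i|111⟩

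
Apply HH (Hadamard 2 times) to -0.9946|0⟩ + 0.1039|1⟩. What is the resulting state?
-0.9946|0⟩ + 0.1039|1⟩

H² = I, so an even number of Hadamards cancels: H^2 = I and the state is unchanged.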